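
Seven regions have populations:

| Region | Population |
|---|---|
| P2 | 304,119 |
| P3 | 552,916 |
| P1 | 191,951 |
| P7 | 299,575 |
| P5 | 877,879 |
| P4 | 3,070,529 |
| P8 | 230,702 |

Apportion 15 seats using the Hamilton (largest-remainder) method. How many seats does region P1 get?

1

The standard divisor is 5527671/15 ≈ 368511.4.
Standard quotas: P2 0.8253, P3 1.5004, P1 0.5209, P7 0.8129, P5 2.3822, P4 8.3322, P8 0.6260.
Lower quotas: P2 0, P3 1, P1 0, P7 0, P5 2, P4 8, P8 0 (sum 11, leaving 4 seats).
Remainders in descending order: P2 0.8253, P7 0.8129, P8 0.6260, P1 0.5209, P3 0.5004, P5 0.3822, P4 0.3322.
The surplus seats go to P2, P7, P8, P1.
P1 receives 1.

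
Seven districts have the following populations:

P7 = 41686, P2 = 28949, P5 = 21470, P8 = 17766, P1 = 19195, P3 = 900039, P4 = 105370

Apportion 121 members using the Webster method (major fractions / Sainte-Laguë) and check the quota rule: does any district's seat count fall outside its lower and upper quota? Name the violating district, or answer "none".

Standard quotas: P7 4.446, P2 3.088, P5 2.290, P8 1.895, P1 2.047, P3 95.996, P4 11.238.
Webster allocation: P7 4, P2 3, P5 2, P8 2, P1 2, P3 97, P4 11.
P3 has quota 95.996 (lower 95, upper 96) but receives 97 — outside the quota interval.

P3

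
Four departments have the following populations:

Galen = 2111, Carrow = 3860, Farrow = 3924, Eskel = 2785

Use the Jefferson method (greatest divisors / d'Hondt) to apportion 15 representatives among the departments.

Standard divisor 12680/15 ≈ 845.333; standard quotas: Galen 2.497, Carrow 4.566, Farrow 4.642, Eskel 3.295.
Rounding down gives 2, 4, 4, 3 = 13 seats, so the divisor must be adjusted.
With modified divisor 740: modified quotas Galen 2.853, Carrow 5.216, Farrow 5.303, Eskel 3.764.
Rounding down: Galen 2, Carrow 5, Farrow 5, Eskel 3 (total 15).

Galen 2, Carrow 5, Farrow 5, Eskel 3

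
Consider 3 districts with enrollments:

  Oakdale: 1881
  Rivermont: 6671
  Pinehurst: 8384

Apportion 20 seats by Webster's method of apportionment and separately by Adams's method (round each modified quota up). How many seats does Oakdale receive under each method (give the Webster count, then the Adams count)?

2 and 3

Webster: Oakdale 2, Rivermont 8, Pinehurst 10.
Adams: Oakdale 3, Rivermont 8, Pinehurst 9.
Oakdale gets 2 under Webster and 3 under Adams.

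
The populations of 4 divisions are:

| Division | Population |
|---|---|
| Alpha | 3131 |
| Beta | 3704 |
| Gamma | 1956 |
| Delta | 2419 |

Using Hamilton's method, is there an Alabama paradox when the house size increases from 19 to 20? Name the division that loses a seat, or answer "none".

At 19 seats: Alpha 5, Beta 6, Gamma 4, Delta 4.
At 20 seats: Alpha 6, Beta 7, Gamma 3, Delta 4.
Gamma drops from 4 to 3.

Gamma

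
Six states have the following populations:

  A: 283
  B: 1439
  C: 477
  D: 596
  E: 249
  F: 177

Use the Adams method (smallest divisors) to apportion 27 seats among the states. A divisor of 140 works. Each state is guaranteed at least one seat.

A: 3, B: 11, C: 4, D: 5, E: 2, F: 2

With modified divisor 140: modified quotas A 2.021, B 10.279, C 3.407, D 4.257, E 1.779, F 1.264.
Rounding up: A 3, B 11, C 4, D 5, E 2, F 2 (total 27).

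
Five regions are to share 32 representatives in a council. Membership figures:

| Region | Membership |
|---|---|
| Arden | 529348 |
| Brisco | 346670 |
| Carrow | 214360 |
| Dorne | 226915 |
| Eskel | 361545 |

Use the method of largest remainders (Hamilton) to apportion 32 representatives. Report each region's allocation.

Standard divisor: 1678838 ÷ 32 ≈ 52463.688.
Standard quotas: Arden 10.0898, Brisco 6.6078, Carrow 4.0859, Dorne 4.3252, Eskel 6.8913.
Lower quotas: Arden 10, Brisco 6, Carrow 4, Dorne 4, Eskel 6 (sum 30, leaving 2 seats).
Remainders in descending order: Eskel 0.8913, Brisco 0.6078, Dorne 0.3252, Arden 0.0898, Carrow 0.0859.
The surplus seats go to Eskel, Brisco.

Arden=10; Brisco=7; Carrow=4; Dorne=4; Eskel=7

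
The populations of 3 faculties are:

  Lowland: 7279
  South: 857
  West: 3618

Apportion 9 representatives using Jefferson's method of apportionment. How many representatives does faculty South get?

0

Standard divisor 11754/9 ≈ 1306; standard quotas: Lowland 5.574, South 0.656, West 2.770.
Rounding down gives 5, 0, 2 = 7 seats, so the divisor must be adjusted.
With modified divisor 1100: modified quotas Lowland 6.617, South 0.779, West 3.289.
Rounding down: Lowland 6, South 0, West 3 (total 9).
South receives 0.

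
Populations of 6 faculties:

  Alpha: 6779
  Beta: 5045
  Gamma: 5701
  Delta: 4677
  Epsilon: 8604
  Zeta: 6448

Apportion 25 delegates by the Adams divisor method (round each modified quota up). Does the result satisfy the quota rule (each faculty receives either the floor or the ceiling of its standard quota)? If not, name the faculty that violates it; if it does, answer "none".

none

Standard quotas: Alpha 4.549, Beta 3.386, Gamma 3.826, Delta 3.139, Epsilon 5.774, Zeta 4.327.
Adams allocation: Alpha 5, Beta 3, Gamma 4, Delta 3, Epsilon 6, Zeta 4.
Every allocation lies between the lower and upper quota.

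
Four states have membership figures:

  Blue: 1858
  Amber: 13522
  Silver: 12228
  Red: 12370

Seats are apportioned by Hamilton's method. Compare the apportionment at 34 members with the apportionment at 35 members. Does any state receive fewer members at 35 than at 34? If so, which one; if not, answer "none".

Blue

At 34 seats: Blue 2, Amber 11, Silver 10, Red 11.
At 35 seats: Blue 1, Amber 12, Silver 11, Red 11.
Blue drops from 2 to 1.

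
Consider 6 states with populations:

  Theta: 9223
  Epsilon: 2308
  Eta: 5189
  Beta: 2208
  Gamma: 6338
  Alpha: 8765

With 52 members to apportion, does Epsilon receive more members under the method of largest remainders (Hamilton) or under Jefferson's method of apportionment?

Hamilton

Hamilton: Theta 14, Epsilon 4, Eta 8, Beta 3, Gamma 10, Alpha 13.
Jefferson: Theta 14, Epsilon 3, Eta 8, Beta 3, Gamma 10, Alpha 14.
Epsilon gets 4 under Hamilton and 3 under Jefferson.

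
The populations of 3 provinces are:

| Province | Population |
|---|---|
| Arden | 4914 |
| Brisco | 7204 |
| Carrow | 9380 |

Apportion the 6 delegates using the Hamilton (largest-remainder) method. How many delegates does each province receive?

Standard divisor: 21498 ÷ 6 = 3583.
Standard quotas: Arden 1.3715, Brisco 2.0106, Carrow 2.6179.
Lower quotas: Arden 1, Brisco 2, Carrow 2 (sum 5, leaving 1 seat).
Remainders in descending order: Carrow 0.6179, Arden 0.3715, Brisco 0.0106.
Largest remainder: Carrow receives the extra seat.

Arden 1, Brisco 2, Carrow 3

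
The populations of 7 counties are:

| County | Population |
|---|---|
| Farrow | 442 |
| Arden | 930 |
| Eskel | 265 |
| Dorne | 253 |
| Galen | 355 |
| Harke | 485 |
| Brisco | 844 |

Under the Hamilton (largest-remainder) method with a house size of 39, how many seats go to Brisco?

The standard divisor is 3574/39 ≈ 91.641.
Standard quotas: Farrow 4.823, Arden 10.148, Eskel 2.892, Dorne 2.761, Galen 3.874, Harke 5.292, Brisco 9.210.
Lower quotas: Farrow 4, Arden 10, Eskel 2, Dorne 2, Galen 3, Harke 5, Brisco 9 (sum 35, leaving 4 seats).
Remainders in descending order: Eskel 0.892, Galen 0.874, Farrow 0.823, Dorne 0.761, Harke 0.292, Brisco 0.210, Arden 0.148.
The surplus seats go to Eskel, Galen, Farrow, Dorne.
Brisco receives 9.

9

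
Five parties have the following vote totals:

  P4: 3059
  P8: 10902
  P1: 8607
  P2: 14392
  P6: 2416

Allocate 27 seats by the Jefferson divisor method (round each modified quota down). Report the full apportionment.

Standard divisor 39376/27 ≈ 1458.37; standard quotas: P4 2.098, P8 7.475, P1 5.902, P2 9.869, P6 1.657.
Rounding down gives 2, 7, 5, 9, 1 = 24 seats, so the divisor must be adjusted.
With modified divisor 1340: modified quotas P4 2.283, P8 8.136, P1 6.423, P2 10.740, P6 1.803.
Rounding down: P4 2, P8 8, P1 6, P2 10, P6 1 (total 27).

P4=2; P8=8; P1=6; P2=10; P6=1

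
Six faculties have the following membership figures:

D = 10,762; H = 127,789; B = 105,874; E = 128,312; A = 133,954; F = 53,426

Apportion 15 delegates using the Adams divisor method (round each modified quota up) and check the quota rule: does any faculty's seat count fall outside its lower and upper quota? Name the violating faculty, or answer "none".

Standard quotas: D 0.288, H 3.422, B 2.835, E 3.436, A 3.587, F 1.431.
Adams allocation: D 1, H 3, B 3, E 3, A 3, F 2.
Every allocation lies between the lower and upper quota.

none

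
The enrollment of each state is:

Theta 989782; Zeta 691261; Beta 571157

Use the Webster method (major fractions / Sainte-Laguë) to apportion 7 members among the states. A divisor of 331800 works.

With modified divisor 331800: modified quotas Theta 2.983, Zeta 2.083, Beta 1.721.
Rounding to the nearest integer: Theta 3, Zeta 2, Beta 2 (total 7).

Theta=3, Zeta=2, Beta=2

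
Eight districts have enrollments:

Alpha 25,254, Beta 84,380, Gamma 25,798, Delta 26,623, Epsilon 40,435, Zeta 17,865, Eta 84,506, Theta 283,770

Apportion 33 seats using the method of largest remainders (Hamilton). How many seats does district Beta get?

The standard divisor is 588631/33 ≈ 17837.303.
Standard quotas: Alpha 1.4158, Beta 4.7305, Gamma 1.4463, Delta 1.4925, Epsilon 2.2669, Zeta 1.0016, Eta 4.7376, Theta 15.9088.
Lower quotas: Alpha 1, Beta 4, Gamma 1, Delta 1, Epsilon 2, Zeta 1, Eta 4, Theta 15 (sum 29, leaving 4 seats).
Remainders in descending order: Theta 0.9088, Eta 0.7376, Beta 0.7305, Delta 0.4925, Gamma 0.4463, Alpha 0.4158, Epsilon 0.2669, Zeta 0.0016.
The surplus seats go to Theta, Eta, Beta, Delta.
Beta receives 5.

5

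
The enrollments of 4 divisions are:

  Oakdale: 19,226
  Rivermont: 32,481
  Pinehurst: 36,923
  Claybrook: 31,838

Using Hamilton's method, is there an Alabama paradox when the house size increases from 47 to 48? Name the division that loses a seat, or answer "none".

At 47 seats: Oakdale 8, Rivermont 13, Pinehurst 14, Claybrook 12.
At 48 seats: Oakdale 7, Rivermont 13, Pinehurst 15, Claybrook 13.
Oakdale drops from 8 to 7.

Oakdale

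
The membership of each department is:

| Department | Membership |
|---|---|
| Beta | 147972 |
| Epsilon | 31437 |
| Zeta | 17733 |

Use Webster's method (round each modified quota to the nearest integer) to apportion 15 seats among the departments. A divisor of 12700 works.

Beta 12, Epsilon 2, Zeta 1

With modified divisor 12700: modified quotas Beta 11.651, Epsilon 2.475, Zeta 1.396.
Rounding to the nearest integer: Beta 12, Epsilon 2, Zeta 1 (total 15).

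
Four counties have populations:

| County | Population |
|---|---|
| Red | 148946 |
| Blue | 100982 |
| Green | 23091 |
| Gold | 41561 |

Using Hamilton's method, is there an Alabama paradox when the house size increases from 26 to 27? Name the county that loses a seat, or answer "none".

Gold

At 26 seats: Red 12, Blue 8, Green 2, Gold 4.
At 27 seats: Red 13, Blue 9, Green 2, Gold 3.
Gold drops from 4 to 3.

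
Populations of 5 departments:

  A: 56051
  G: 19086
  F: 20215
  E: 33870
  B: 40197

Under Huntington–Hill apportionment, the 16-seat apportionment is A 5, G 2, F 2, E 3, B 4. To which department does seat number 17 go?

Priority for the next seat is population ÷ (√(s·(s+1))).
Priorities: A 10233.466, G 7791.827, F 8252.739, E 9777.427, B 8988.322.
Highest priority: A.

A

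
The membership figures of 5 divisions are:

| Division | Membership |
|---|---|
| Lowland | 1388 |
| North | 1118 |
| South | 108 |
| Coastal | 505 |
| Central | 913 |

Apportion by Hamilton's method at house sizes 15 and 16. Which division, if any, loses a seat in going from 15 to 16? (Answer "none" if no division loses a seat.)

At 15 seats: Lowland 5, North 4, South 1, Coastal 2, Central 3.
At 16 seats: Lowland 6, North 4, South 0, Coastal 2, Central 4.
South drops from 1 to 0.

South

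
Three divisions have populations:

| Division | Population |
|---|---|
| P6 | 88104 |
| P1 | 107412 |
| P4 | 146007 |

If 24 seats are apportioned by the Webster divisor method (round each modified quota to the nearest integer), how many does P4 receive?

Standard divisor 341523/24 ≈ 14230.125; standard quotas: P6 6.191, P1 7.548, P4 10.260.
Rounding to the nearest integer gives P6 6, P1 8, P4 10 — total 24, matching the house size, so no adjustment is needed.
P4 receives 10.

10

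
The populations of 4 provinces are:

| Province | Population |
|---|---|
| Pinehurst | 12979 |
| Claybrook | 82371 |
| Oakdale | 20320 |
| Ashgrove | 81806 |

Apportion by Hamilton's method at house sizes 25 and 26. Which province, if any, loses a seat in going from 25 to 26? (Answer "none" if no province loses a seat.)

Oakdale

At 25 seats: Pinehurst 2, Claybrook 10, Oakdale 3, Ashgrove 10.
At 26 seats: Pinehurst 2, Claybrook 11, Oakdale 2, Ashgrove 11.
Oakdale drops from 3 to 2.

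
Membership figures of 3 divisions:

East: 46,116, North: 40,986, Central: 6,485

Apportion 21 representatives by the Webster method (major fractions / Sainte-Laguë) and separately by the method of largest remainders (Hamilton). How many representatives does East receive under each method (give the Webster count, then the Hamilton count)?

11 and 10

Webster: East 11, North 9, Central 1.
Hamilton: East 10, North 9, Central 2.
East gets 11 under Webster and 10 under Hamilton.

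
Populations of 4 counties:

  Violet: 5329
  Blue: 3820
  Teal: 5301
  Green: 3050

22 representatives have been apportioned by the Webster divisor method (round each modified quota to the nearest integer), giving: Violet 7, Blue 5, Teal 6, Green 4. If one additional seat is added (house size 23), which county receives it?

Teal

Priority for the next seat is population ÷ (current seats + 0.5).
Priorities: Violet 710.533, Blue 694.545, Teal 815.538, Green 677.778.
Highest priority: Teal.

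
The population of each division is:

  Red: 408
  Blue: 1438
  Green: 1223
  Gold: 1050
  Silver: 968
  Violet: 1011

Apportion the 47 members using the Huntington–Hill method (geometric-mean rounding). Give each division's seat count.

Red: 3, Blue: 11, Green: 9, Gold: 8, Silver: 8, Violet: 8

With divisor 129: modified quotas Red 3.163, Blue 11.147, Green 9.481, Gold 8.140, Silver 7.504, Violet 7.837.
Geometric-mean thresholds: Red √(3·4)=3.464, Blue √(11·12)=11.489, Green √(9·10)=9.487, Gold √(8·9)=8.485, Silver √(7·8)=7.483, Violet √(7·8)=7.483.
Each quota rounded against its threshold gives Red 3, Blue 11, Green 9, Gold 8, Silver 8, Violet 8 (total 47).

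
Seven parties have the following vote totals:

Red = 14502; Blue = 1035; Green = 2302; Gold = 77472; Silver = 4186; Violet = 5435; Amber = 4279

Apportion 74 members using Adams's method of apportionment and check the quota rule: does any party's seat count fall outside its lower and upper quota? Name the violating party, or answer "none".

Standard quotas: Red 9.826, Blue 0.701, Green 1.560, Gold 52.494, Silver 2.836, Violet 3.683, Amber 2.899.
Adams allocation: Red 10, Blue 1, Green 2, Gold 51, Silver 3, Violet 4, Amber 3.
Gold has quota 52.494 (lower 52, upper 53) but receives 51 — outside the quota interval.

Gold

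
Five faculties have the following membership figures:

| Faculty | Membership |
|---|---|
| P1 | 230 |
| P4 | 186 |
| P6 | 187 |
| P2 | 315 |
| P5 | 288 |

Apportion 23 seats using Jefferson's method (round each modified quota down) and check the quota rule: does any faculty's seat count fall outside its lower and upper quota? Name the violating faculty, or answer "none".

Standard quotas: P1 4.386, P4 3.547, P6 3.566, P2 6.007, P5 5.493.
Jefferson allocation: P1 4, P4 3, P6 4, P2 6, P5 6.
Every allocation lies between the lower and upper quota.

none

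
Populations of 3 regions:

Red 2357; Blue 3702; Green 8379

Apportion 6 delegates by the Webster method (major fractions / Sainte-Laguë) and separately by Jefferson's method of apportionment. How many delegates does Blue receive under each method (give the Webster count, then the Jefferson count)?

Webster: Red 1, Blue 2, Green 3.
Jefferson: Red 1, Blue 1, Green 4.
Blue gets 2 under Webster and 1 under Jefferson.

2 and 1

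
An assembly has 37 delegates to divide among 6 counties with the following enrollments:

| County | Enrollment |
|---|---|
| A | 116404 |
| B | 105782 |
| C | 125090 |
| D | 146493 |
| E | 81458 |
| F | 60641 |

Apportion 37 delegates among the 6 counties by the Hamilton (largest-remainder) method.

A: 7, B: 6, C: 7, D: 8, E: 5, F: 4

The standard divisor is 635868/37 ≈ 17185.622.
Standard quotas: A 6.7733, B 6.1553, C 7.2788, D 8.5242, E 4.7399, F 3.5286.
Lower quotas: A 6, B 6, C 7, D 8, E 4, F 3 (sum 34, leaving 3 seats).
Remainders in descending order: A 0.7733, E 0.7399, F 0.5286, D 0.5242, C 0.2788, B 0.1553.
Largest remainders: A, E, F receive the extra seats.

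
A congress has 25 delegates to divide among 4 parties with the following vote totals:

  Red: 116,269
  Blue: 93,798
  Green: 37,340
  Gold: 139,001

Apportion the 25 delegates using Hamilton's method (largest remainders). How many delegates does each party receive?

Red: 8; Blue: 6; Green: 2; Gold: 9

Total 386408; standard divisor 386408/25 ≈ 15456.32.
Standard quotas: Red 7.5224, Blue 6.0686, Green 2.4158, Gold 8.9931.
Lower quotas: Red 7, Blue 6, Green 2, Gold 8 (sum 23, leaving 2 seats).
Remainders in descending order: Gold 0.9931, Red 0.5224, Green 0.4158, Blue 0.0686.
The surplus seats go to Gold, Red.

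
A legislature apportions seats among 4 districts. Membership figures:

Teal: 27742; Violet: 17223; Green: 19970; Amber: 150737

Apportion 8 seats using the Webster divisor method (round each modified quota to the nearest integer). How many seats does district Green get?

1

Standard divisor 215672/8 ≈ 26959; standard quotas: Teal 1.029, Violet 0.639, Green 0.741, Amber 5.591.
Rounding to the nearest integer gives 1, 1, 1, 6 = 9 seats, so the divisor must be adjusted.
With modified divisor 30500: modified quotas Teal 0.910, Violet 0.565, Green 0.655, Amber 4.942.
Rounding to the nearest integer: Teal 1, Violet 1, Green 1, Amber 5 (total 8).
Green receives 1.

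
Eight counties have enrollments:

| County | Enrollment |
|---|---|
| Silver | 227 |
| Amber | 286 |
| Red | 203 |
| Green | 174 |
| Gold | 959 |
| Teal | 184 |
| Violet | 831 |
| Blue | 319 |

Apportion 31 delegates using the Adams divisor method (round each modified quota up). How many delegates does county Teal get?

2

Standard divisor 3183/31 ≈ 102.677; standard quotas: Silver 2.211, Amber 2.785, Red 1.977, Green 1.695, Gold 9.340, Teal 1.792, Violet 8.093, Blue 3.107.
Rounding up gives 3, 3, 2, 2, 10, 2, 9, 4 = 35 seats, so the divisor must be adjusted.
With modified divisor 116: modified quotas Silver 1.957, Amber 2.466, Red 1.750, Green 1.500, Gold 8.267, Teal 1.586, Violet 7.164, Blue 2.750.
Rounding up: Silver 2, Amber 3, Red 2, Green 2, Gold 9, Teal 2, Violet 8, Blue 3 (total 31).
Teal receives 2.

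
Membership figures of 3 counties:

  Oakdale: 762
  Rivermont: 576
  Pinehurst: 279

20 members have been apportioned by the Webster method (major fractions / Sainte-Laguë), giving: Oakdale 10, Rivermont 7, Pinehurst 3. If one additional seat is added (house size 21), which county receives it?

Priority for the next seat is population ÷ (current seats + 0.5).
Priorities: Oakdale 72.571, Rivermont 76.800, Pinehurst 79.714.
Highest priority: Pinehurst.

Pinehurst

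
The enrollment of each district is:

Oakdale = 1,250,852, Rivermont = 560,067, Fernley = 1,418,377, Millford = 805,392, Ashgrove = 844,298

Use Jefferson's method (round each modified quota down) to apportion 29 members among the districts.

Standard divisor 4878986/29 ≈ 168240.897; standard quotas: Oakdale 7.435, Rivermont 3.329, Fernley 8.431, Millford 4.787, Ashgrove 5.018.
Rounding down gives 7, 3, 8, 4, 5 = 27 seats, so the divisor must be adjusted.
With modified divisor 157000: modified quotas Oakdale 7.967, Rivermont 3.567, Fernley 9.034, Millford 5.130, Ashgrove 5.378.
Rounding down: Oakdale 7, Rivermont 3, Fernley 9, Millford 5, Ashgrove 5 (total 29).

Oakdale=7, Rivermont=3, Fernley=9, Millford=5, Ashgrove=5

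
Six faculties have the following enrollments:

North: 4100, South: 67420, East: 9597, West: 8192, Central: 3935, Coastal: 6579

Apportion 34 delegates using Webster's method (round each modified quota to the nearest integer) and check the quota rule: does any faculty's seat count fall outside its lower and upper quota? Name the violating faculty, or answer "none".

Standard quotas: North 1.396, South 22.963, East 3.269, West 2.790, Central 1.340, Coastal 2.241.
Webster allocation: North 1, South 24, East 3, West 3, Central 1, Coastal 2.
South has quota 22.963 (lower 22, upper 23) but receives 24 — outside the quota interval.

South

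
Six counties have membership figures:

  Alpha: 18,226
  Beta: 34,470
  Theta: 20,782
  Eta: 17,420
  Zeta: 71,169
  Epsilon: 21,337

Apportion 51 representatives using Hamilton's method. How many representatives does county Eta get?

5

Standard divisor: 183404 ÷ 51 ≈ 3596.157.
Standard quotas: Alpha 5.0682, Beta 9.5852, Theta 5.7789, Eta 4.8441, Zeta 19.7903, Epsilon 5.9333.
Lower quotas: Alpha 5, Beta 9, Theta 5, Eta 4, Zeta 19, Epsilon 5 (sum 47, leaving 4 seats).
Remainders in descending order: Epsilon 0.9333, Eta 0.8441, Zeta 0.7903, Theta 0.7789, Beta 0.5852, Alpha 0.0682.
Largest remainders: Epsilon, Eta, Zeta, Theta receive the extra seats.
Eta receives 5.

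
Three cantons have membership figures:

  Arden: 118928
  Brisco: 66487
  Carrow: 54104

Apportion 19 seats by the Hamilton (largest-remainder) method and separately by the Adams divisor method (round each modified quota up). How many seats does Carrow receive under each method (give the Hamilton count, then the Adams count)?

4 and 5

Hamilton: Arden 10, Brisco 5, Carrow 4.
Adams: Arden 9, Brisco 5, Carrow 5.
Carrow gets 4 under Hamilton and 5 under Adams.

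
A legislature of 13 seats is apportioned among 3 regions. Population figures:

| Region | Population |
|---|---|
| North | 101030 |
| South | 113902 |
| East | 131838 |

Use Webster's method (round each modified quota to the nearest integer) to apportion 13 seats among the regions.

Standard divisor 346770/13 ≈ 26674.615; standard quotas: North 3.787, South 4.270, East 4.942.
Rounding to the nearest integer gives North 4, South 4, East 5 — total 13, matching the house size, so no adjustment is needed.

North 4, South 4, East 5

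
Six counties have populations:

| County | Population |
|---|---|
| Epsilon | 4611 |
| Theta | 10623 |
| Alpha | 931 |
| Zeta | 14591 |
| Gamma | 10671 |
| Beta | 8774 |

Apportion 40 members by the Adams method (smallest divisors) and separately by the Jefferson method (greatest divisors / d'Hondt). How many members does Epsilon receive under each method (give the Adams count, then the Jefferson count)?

Adams: Epsilon 4, Theta 8, Alpha 1, Zeta 11, Gamma 9, Beta 7.
Jefferson: Epsilon 3, Theta 9, Alpha 0, Zeta 12, Gamma 9, Beta 7.
Epsilon gets 4 under Adams and 3 under Jefferson.

4 and 3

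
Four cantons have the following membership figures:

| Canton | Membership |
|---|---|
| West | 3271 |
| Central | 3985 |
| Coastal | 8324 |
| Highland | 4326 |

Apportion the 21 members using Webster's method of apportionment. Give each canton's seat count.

West 3; Central 4; Coastal 9; Highland 5

Standard divisor 19906/21 ≈ 947.905; standard quotas: West 3.451, Central 4.204, Coastal 8.781, Highland 4.564.
Rounding to the nearest integer gives West 3, Central 4, Coastal 9, Highland 5 — total 21, matching the house size, so no adjustment is needed.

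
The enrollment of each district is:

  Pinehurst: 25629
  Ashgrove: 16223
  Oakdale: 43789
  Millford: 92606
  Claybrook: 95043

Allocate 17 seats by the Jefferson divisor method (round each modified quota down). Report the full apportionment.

Pinehurst=1; Ashgrove=1; Oakdale=3; Millford=6; Claybrook=6

Standard divisor 273290/17 ≈ 16075.882; standard quotas: Pinehurst 1.594, Ashgrove 1.009, Oakdale 2.724, Millford 5.761, Claybrook 5.912.
Rounding down gives 1, 1, 2, 5, 5 = 14 seats, so the divisor must be adjusted.
With modified divisor 14100: modified quotas Pinehurst 1.818, Ashgrove 1.151, Oakdale 3.106, Millford 6.568, Claybrook 6.741.
Rounding down: Pinehurst 1, Ashgrove 1, Oakdale 3, Millford 6, Claybrook 6 (total 17).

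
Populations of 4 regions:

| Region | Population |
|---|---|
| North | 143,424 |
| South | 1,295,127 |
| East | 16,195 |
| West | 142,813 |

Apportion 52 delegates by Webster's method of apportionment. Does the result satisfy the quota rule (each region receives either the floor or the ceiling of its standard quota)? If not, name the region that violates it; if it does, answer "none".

South

Standard quotas: North 4.668, South 42.156, East 0.527, West 4.649.
Webster allocation: North 5, South 41, East 1, West 5.
South has quota 42.156 (lower 42, upper 43) but receives 41 — outside the quota interval.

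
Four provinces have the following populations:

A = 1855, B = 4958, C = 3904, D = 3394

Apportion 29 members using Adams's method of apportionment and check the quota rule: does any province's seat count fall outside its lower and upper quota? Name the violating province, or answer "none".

Standard quotas: A 3.812, B 10.189, C 8.023, D 6.975.
Adams allocation: A 4, B 10, C 8, D 7.
Every allocation lies between the lower and upper quota.

none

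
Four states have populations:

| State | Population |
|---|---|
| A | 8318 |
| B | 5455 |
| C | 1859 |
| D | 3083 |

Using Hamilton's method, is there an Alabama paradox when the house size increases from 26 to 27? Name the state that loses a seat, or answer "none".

At 26 seats: A 11, B 8, C 3, D 4.
At 27 seats: A 12, B 8, C 3, D 4.
No state's allocation decreased.

none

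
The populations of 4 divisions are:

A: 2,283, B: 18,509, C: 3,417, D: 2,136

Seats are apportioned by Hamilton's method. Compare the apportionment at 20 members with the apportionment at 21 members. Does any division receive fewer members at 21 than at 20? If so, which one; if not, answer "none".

D

At 20 seats: A 2, B 14, C 2, D 2.
At 21 seats: A 2, B 15, C 3, D 1.
D drops from 2 to 1.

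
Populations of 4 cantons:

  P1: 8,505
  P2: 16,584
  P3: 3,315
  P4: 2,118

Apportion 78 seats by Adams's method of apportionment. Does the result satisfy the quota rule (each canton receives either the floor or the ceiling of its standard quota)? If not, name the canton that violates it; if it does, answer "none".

Standard quotas: P1 21.735, P2 42.381, P3 8.472, P4 5.413.
Adams allocation: P1 22, P2 41, P3 9, P4 6.
P2 has quota 42.381 (lower 42, upper 43) but receives 41 — outside the quota interval.

P2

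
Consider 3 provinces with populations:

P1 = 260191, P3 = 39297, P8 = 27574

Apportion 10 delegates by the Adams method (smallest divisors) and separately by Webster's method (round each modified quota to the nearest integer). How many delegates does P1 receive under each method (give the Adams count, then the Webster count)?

Adams: P1 7, P3 2, P8 1.
Webster: P1 8, P3 1, P8 1.
P1 gets 7 under Adams and 8 under Webster.

7 and 8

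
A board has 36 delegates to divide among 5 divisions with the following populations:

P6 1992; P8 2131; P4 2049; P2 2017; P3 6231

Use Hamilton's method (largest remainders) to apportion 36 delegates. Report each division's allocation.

P6 5; P8 5; P4 5; P2 5; P3 16

Standard divisor: 14420 ÷ 36 ≈ 400.556.
Standard quotas: P6 4.9731, P8 5.3201, P4 5.1154, P2 5.0355, P3 15.5559.
Lower quotas: P6 4, P8 5, P4 5, P2 5, P3 15 (sum 34, leaving 2 seats).
Remainders in descending order: P6 0.9731, P3 0.5559, P8 0.3201, P4 0.1154, P2 0.0355.
The surplus seats go to P6, P3.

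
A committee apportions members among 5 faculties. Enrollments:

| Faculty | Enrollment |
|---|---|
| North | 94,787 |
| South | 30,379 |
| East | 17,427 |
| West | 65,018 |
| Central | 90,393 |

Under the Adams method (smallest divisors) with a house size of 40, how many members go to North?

Standard divisor 298004/40 ≈ 7450.1; standard quotas: North 12.723, South 4.078, East 2.339, West 8.727, Central 12.133.
Rounding up gives 13, 5, 3, 9, 13 = 43 seats, so the divisor must be adjusted.
With modified divisor 8000: modified quotas North 11.848, South 3.797, East 2.178, West 8.127, Central 11.299.
Rounding up: North 12, South 4, East 3, West 9, Central 12 (total 40).
North receives 12.

12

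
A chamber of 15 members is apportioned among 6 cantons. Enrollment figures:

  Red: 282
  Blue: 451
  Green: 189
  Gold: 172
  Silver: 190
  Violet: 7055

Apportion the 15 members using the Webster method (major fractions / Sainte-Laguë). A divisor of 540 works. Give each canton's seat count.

Red=1, Blue=1, Green=0, Gold=0, Silver=0, Violet=13

With modified divisor 540: modified quotas Red 0.522, Blue 0.835, Green 0.350, Gold 0.319, Silver 0.352, Violet 13.065.
Rounding to the nearest integer: Red 1, Blue 1, Green 0, Gold 0, Silver 0, Violet 13 (total 15).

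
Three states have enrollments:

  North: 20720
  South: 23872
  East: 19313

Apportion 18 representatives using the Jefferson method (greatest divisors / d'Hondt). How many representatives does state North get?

6

Standard divisor 63905/18 ≈ 3550.278; standard quotas: North 5.836, South 6.724, East 5.440.
Rounding down gives 5, 6, 5 = 16 seats, so the divisor must be adjusted.
With modified divisor 3300: modified quotas North 6.279, South 7.234, East 5.852.
Rounding down: North 6, South 7, East 5 (total 18).
North receives 6.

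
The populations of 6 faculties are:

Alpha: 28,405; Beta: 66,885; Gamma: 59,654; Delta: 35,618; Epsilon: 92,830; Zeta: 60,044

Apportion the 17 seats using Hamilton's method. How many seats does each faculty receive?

The standard divisor is 343436/17 ≈ 20202.118.
Standard quotas: Alpha 1.4060, Beta 3.3108, Gamma 2.9529, Delta 1.7631, Epsilon 4.5951, Zeta 2.9722.
Lower quotas: Alpha 1, Beta 3, Gamma 2, Delta 1, Epsilon 4, Zeta 2 (sum 13, leaving 4 seats).
Remainders in descending order: Zeta 0.9722, Gamma 0.9529, Delta 0.7631, Epsilon 0.5951, Alpha 0.4060, Beta 0.3108.
Largest remainders: Zeta, Gamma, Delta, Epsilon receive the extra seats.

Alpha: 1, Beta: 3, Gamma: 3, Delta: 2, Epsilon: 5, Zeta: 3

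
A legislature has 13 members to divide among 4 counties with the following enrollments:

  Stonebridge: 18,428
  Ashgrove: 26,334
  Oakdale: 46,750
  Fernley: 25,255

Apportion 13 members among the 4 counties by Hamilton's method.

Stonebridge 2, Ashgrove 3, Oakdale 5, Fernley 3

Total 116767; standard divisor 116767/13 ≈ 8982.077.
Standard quotas: Stonebridge 2.0516, Ashgrove 2.9318, Oakdale 5.2048, Fernley 2.8117.
Lower quotas: Stonebridge 2, Ashgrove 2, Oakdale 5, Fernley 2 (sum 11, leaving 2 seats).
Remainders in descending order: Ashgrove 0.9318, Fernley 0.8117, Oakdale 0.2048, Stonebridge 0.0516.
Largest remainders: Ashgrove, Fernley receive the extra seats.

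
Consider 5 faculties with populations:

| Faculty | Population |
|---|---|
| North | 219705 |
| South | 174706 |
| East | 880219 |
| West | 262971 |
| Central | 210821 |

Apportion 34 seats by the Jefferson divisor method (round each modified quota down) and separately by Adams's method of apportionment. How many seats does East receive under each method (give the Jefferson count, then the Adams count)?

18 and 17

Jefferson: North 4, South 3, East 18, West 5, Central 4.
Adams: North 4, South 4, East 17, West 5, Central 4.
East gets 18 under Jefferson and 17 under Adams.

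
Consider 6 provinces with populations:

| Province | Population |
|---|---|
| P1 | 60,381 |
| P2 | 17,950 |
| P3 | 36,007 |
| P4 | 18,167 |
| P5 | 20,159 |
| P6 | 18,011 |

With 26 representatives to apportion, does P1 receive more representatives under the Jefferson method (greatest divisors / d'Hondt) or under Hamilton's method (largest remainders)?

Jefferson: P1 10, P2 2, P3 5, P4 3, P5 3, P6 3.
Hamilton: P1 9, P2 3, P3 5, P4 3, P5 3, P6 3.
P1 gets 10 under Jefferson and 9 under Hamilton.

Jefferson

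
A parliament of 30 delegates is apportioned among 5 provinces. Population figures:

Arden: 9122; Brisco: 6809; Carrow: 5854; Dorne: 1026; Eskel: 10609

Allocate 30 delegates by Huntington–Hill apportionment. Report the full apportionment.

Arden 8; Brisco 6; Carrow 5; Dorne 1; Eskel 10

With divisor 1097: modified quotas Arden 8.315, Brisco 6.207, Carrow 5.336, Dorne 0.935, Eskel 9.671.
Geometric-mean thresholds: Arden √(8·9)=8.485, Brisco √(6·7)=6.481, Carrow √(5·6)=5.477, Dorne (min 1), Eskel √(9·10)=9.487.
Each quota rounded against its threshold gives Arden 8, Brisco 6, Carrow 5, Dorne 1, Eskel 10 (total 30).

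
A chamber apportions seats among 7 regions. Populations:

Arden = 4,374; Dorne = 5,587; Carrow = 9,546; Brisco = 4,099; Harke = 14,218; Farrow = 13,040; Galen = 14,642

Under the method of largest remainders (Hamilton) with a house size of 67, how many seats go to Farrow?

13

The standard divisor is 65506/67 ≈ 977.701.
Standard quotas: Arden 4.4738, Dorne 5.7144, Carrow 9.7637, Brisco 4.1925, Harke 14.5423, Farrow 13.3374, Galen 14.9759.
Lower quotas: Arden 4, Dorne 5, Carrow 9, Brisco 4, Harke 14, Farrow 13, Galen 14 (sum 63, leaving 4 seats).
Remainders in descending order: Galen 0.9759, Carrow 0.7637, Dorne 0.7144, Harke 0.5423, Arden 0.4738, Farrow 0.3374, Brisco 0.1925.
Largest remainders: Galen, Carrow, Dorne, Harke receive the extra seats.
Farrow receives 13.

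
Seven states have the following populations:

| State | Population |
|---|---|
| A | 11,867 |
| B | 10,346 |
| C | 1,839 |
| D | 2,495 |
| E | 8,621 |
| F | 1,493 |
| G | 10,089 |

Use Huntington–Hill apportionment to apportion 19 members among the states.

With divisor 2571: modified quotas A 4.616, B 4.024, C 0.715, D 0.970, E 3.353, F 0.581, G 3.924.
Geometric-mean thresholds: A √(4·5)=4.472, B √(4·5)=4.472, C (min 1), D (min 1), E √(3·4)=3.464, F (min 1), G √(3·4)=3.464.
Each quota rounded against its threshold gives A 5, B 4, C 1, D 1, E 3, F 1, G 4 (total 19).

A=5, B=4, C=1, D=1, E=3, F=1, G=4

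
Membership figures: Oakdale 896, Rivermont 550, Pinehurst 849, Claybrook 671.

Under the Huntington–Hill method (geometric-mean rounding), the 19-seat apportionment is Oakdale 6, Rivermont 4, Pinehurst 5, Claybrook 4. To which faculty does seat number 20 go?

Pinehurst

Priority for the next seat is population ÷ (√(s·(s+1))).
Priorities: Oakdale 138.256, Rivermont 122.984, Pinehurst 155.005, Claybrook 150.040.
Highest priority: Pinehurst.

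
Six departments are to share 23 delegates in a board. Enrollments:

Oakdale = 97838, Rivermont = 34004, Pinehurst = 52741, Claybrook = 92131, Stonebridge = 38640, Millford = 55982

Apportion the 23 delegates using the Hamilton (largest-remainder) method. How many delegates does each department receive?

Oakdale 6, Rivermont 2, Pinehurst 3, Claybrook 6, Stonebridge 2, Millford 4

Total 371336; standard divisor 371336/23 ≈ 16145.043.
Standard quotas: Oakdale 6.0599, Rivermont 2.1062, Pinehurst 3.2667, Claybrook 5.7065, Stonebridge 2.3933, Millford 3.4674.
Lower quotas: Oakdale 6, Rivermont 2, Pinehurst 3, Claybrook 5, Stonebridge 2, Millford 3 (sum 21, leaving 2 seats).
Remainders in descending order: Claybrook 0.7065, Millford 0.4674, Stonebridge 0.3933, Pinehurst 0.2667, Rivermont 0.1062, Oakdale 0.0599.
The surplus seats go to Claybrook, Millford.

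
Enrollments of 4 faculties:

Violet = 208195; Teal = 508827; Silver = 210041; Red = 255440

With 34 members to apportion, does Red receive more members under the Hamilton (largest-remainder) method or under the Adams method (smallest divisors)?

Hamilton: Violet 6, Teal 15, Silver 6, Red 7.
Adams: Violet 6, Teal 14, Silver 6, Red 8.
Red gets 7 under Hamilton and 8 under Adams.

Adams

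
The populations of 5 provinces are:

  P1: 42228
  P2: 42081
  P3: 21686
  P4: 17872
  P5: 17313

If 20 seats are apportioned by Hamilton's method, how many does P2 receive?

Total 141180; standard divisor 141180/20 = 7059.
Standard quotas: P1 5.9822, P2 5.9613, P3 3.0721, P4 2.5318, P5 2.4526.
Lower quotas: P1 5, P2 5, P3 3, P4 2, P5 2 (sum 17, leaving 3 seats).
Remainders in descending order: P1 0.9822, P2 0.9613, P4 0.5318, P5 0.4526, P3 0.0721.
The surplus seats go to P1, P2, P4.
P2 receives 6.

6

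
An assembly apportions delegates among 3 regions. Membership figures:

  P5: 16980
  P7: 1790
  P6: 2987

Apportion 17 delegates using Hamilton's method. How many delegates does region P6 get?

2

Standard divisor: 21757 ÷ 17 ≈ 1279.824.
Standard quotas: P5 13.2675, P7 1.3986, P6 2.3339.
Lower quotas: P5 13, P7 1, P6 2 (sum 16, leaving 1 seat).
Remainders in descending order: P7 0.3986, P6 0.3339, P5 0.2675.
The surplus seat goes to P7.
P6 receives 2.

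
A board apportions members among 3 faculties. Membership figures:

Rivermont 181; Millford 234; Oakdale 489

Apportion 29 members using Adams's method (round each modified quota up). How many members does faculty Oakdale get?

Standard divisor 904/29 ≈ 31.172; standard quotas: Rivermont 5.806, Millford 7.507, Oakdale 15.687.
Rounding up gives 6, 8, 16 = 30 seats, so the divisor must be adjusted.
With modified divisor 33: modified quotas Rivermont 5.485, Millford 7.091, Oakdale 14.818.
Rounding up: Rivermont 6, Millford 8, Oakdale 15 (total 29).
Oakdale receives 15.

15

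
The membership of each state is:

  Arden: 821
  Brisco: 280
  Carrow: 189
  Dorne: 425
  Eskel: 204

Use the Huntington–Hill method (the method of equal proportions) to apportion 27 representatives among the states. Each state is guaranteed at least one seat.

Arden: 11; Brisco: 4; Carrow: 3; Dorne: 6; Eskel: 3

With divisor 74: modified quotas Arden 11.095, Brisco 3.784, Carrow 2.554, Dorne 5.743, Eskel 2.757.
Geometric-mean thresholds: Arden √(11·12)=11.489, Brisco √(3·4)=3.464, Carrow √(2·3)=2.449, Dorne √(5·6)=5.477, Eskel √(2·3)=2.449.
Each quota rounded against its threshold gives Arden 11, Brisco 4, Carrow 3, Dorne 6, Eskel 3 (total 27).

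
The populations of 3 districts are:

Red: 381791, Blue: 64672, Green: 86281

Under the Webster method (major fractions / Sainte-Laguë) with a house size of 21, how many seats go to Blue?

3

Standard divisor 532744/21 ≈ 25368.762; standard quotas: Red 15.050, Blue 2.549, Green 3.401.
Rounding to the nearest integer gives Red 15, Blue 3, Green 3 — total 21, matching the house size, so no adjustment is needed.
Blue receives 3.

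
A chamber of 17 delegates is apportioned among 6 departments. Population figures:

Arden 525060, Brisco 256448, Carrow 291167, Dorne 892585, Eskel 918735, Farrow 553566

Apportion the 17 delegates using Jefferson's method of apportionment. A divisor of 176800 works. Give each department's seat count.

Arden 2; Brisco 1; Carrow 1; Dorne 5; Eskel 5; Farrow 3

With modified divisor 176800: modified quotas Arden 2.970, Brisco 1.450, Carrow 1.647, Dorne 5.049, Eskel 5.196, Farrow 3.131.
Rounding down: Arden 2, Brisco 1, Carrow 1, Dorne 5, Eskel 5, Farrow 3 (total 17).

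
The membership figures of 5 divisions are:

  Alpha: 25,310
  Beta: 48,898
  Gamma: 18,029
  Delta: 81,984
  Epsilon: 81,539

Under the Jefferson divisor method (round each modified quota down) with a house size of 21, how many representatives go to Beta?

4

Standard divisor 255760/21 ≈ 12179.048; standard quotas: Alpha 2.078, Beta 4.015, Gamma 1.480, Delta 6.732, Epsilon 6.695.
Rounding down gives 2, 4, 1, 6, 6 = 19 seats, so the divisor must be adjusted.
With modified divisor 10900: modified quotas Alpha 2.322, Beta 4.486, Gamma 1.654, Delta 7.521, Epsilon 7.481.
Rounding down: Alpha 2, Beta 4, Gamma 1, Delta 7, Epsilon 7 (total 21).
Beta receives 4.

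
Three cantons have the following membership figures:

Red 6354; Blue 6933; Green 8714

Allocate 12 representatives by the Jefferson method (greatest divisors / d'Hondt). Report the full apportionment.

Red: 3, Blue: 4, Green: 5

Standard divisor 22001/12 ≈ 1833.417; standard quotas: Red 3.466, Blue 3.781, Green 4.753.
Rounding down gives 3, 3, 4 = 10 seats, so the divisor must be adjusted.
With modified divisor 1700: modified quotas Red 3.738, Blue 4.078, Green 5.126.
Rounding down: Red 3, Blue 4, Green 5 (total 12).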